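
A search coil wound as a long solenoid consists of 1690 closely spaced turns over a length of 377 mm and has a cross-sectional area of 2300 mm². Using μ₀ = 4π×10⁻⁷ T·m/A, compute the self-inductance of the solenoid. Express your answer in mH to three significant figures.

A = 2300 mm² = 2.300×10^-3 m².
For a long solenoid, L = μ₀N²A/ℓ.
L = (4π×10⁻⁷)(1690)²(2.300×10^-3)/(0.377 m) = 2.190×10^-2 H.

L ≈ 21.9 mH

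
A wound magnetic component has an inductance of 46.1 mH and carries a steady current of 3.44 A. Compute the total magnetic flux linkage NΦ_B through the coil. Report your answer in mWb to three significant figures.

From L = NΦ_B/I, the flux linkage is NΦ_B = LI.
NΦ_B = (4.610×10^-2 H)(3.44 A) = 0.1586 Wb.

NΦ_B ≈ 159 mWb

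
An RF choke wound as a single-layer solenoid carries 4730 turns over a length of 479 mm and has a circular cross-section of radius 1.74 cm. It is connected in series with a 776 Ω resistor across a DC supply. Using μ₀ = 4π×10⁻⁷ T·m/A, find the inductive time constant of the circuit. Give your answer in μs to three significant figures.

τ ≈ 71.9 μs

A = πr² = π(1.740×10^-2 m)² = 9.511×10^-4 m².
L = μ₀N²A/ℓ = (4π×10⁻⁷)(4730)²(9.511×10^-4)/(0.479) = 5.583×10^-2 H.
τ = L/R = (5.583×10^-2)/(776) = 7.194×10^-5 s.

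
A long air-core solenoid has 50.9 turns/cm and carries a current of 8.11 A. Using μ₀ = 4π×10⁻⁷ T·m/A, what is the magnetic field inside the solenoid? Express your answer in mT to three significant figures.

B ≈ 51.9 mT

Inside a long solenoid, B = μ₀nI.
B = (4π×10⁻⁷)(5.090×10^3 m⁻¹)(8.11 A) = 5.187×10^-2 T.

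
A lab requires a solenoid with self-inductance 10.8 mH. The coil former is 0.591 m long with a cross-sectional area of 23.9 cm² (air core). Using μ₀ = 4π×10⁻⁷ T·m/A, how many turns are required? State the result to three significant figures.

A = 23.9 cm² = 2.390×10^-3 m².
From L = μ₀N²A/ℓ, N = √(Lℓ / (μ₀A)).
N = √[(1.080×10^-2)(0.591) / ((4π×10⁻⁷)×2.390×10^-3)] = √(2.125×10^6) ≈ 1457.8.

N ≈ 1460 turns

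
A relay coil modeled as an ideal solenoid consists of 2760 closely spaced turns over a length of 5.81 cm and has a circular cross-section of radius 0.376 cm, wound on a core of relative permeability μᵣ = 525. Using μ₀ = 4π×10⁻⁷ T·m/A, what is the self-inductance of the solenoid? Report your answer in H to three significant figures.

A = πr² = π(3.760×10^-3 m)² = 4.441×10^-5 m².
For a long solenoid, L = μ₀μᵣN²A/ℓ.
L = (4π×10⁻⁷)(525)(2760)²(4.441×10^-5)/(5.810×10^-2 m) = 3.842 H.

L ≈ 3.84 H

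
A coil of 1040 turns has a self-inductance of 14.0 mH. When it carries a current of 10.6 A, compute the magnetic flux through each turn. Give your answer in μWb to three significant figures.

From L = NΦ_B/I, the flux per turn is Φ_B = LI/N.
Φ_B = (1.400×10^-2 H)(10.6 A)/1040 = 1.427×10^-4 Wb.

Φ_B ≈ 143 μWb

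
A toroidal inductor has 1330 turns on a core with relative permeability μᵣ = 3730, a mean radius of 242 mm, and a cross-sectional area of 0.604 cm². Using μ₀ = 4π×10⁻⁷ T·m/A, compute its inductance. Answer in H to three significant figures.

For a thin toroid, L = μ₀μᵣN²A/(2πR).
L = (4π×10⁻⁷)(3730)(1330)²(6.040×10^-5) / (2π×0.242 m) = 0.3294 H.

L ≈ 0.329 H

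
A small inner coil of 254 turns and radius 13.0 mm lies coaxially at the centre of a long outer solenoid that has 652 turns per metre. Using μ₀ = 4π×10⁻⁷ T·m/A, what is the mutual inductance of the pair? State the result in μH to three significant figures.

The outer solenoid produces a uniform field B₁ = μ₀n₁I₁ across the inner coil,
so the flux linkage is N₂Φ = N₂B₁A₂ = μ₀n₁N₂A₂·I₁, giving M = μ₀n₁N₂A₂.
A₂ = πr² = π(1.300×10^-2 m)² = 5.309×10^-4 m².
M = (4π×10⁻⁷)(652)(254)(5.309×10^-4) = 1.1049×10^-4 H.

M ≈ 110 μH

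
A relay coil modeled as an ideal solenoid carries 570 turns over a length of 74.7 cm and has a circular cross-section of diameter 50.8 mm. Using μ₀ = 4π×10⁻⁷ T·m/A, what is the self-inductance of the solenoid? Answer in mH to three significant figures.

L ≈ 1.11 mH

A = π(d/2)² = π(2.540×10^-2 m)² = 2.027×10^-3 m².
For a long solenoid, L = μ₀N²A/ℓ.
L = (4π×10⁻⁷)(570)²(2.027×10^-3)/(0.747 m) = 1.108×10^-3 H.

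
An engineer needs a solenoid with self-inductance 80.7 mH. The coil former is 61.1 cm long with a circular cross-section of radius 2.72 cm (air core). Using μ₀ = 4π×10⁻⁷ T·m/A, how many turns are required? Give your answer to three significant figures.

A = πr² = π(2.720×10^-2 m)² = 2.324×10^-3 m².
From L = μ₀N²A/ℓ, N = √(Lℓ / (μ₀A)).
N = √[(8.070×10^-2)(0.611) / ((4π×10⁻⁷)×2.324×10^-3)] = √(1.688×10^7) ≈ 4108.7.

N ≈ 4110 turns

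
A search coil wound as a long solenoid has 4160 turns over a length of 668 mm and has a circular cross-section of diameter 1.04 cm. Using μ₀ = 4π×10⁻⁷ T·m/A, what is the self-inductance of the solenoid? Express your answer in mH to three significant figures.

A = π(d/2)² = π(5.200×10^-3 m)² = 8.4949×10^-5 m².
For a long solenoid, L = μ₀N²A/ℓ.
L = (4π×10⁻⁷)(4160)²(8.4949×10^-5)/(0.668 m) = 2.766×10^-3 H.

L ≈ 2.77 mH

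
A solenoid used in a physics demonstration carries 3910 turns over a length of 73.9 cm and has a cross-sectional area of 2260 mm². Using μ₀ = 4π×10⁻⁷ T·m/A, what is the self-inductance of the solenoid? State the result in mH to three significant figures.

A = 2260 mm² = 2.260×10^-3 m².
For a long solenoid, L = μ₀N²A/ℓ.
L = (4π×10⁻⁷)(3910)²(2.260×10^-3)/(0.739 m) = 5.875×10^-2 H.

L ≈ 58.8 mH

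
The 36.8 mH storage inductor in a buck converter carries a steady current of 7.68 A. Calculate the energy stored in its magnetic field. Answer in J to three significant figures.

Stored magnetic energy: U = ½LI².
U = ½(3.680×10^-2 H)(7.68 A)² = 1.085 J.

U ≈ 1.09 J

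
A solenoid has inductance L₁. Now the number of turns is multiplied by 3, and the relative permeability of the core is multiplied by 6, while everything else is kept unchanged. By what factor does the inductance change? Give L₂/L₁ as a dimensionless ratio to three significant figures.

L₂/L₁ = 54.0

For a solenoid, L ∝ μᵣN²A/ℓ.
L₂/L₁ = (3)^2 × (6) = 54.0.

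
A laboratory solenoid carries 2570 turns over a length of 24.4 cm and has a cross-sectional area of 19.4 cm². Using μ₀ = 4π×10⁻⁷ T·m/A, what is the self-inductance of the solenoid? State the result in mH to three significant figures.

L ≈ 66.0 mH

A = 19.4 cm² = 1.940×10^-3 m².
For a long solenoid, L = μ₀N²A/ℓ.
L = (4π×10⁻⁷)(2570)²(1.940×10^-3)/(0.244 m) = 6.599×10^-2 H.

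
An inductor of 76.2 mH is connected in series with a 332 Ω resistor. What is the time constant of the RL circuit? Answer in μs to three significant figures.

τ = L/R = (7.620×10^-2 H)/(332 Ω) = 2.295×10^-4 s.

τ ≈ 230 μs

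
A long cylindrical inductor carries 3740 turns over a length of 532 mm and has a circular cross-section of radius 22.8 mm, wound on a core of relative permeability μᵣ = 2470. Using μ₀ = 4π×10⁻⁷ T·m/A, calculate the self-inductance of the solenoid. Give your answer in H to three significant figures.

A = πr² = π(2.280×10^-2 m)² = 1.633×10^-3 m².
For a long solenoid, L = μ₀μᵣN²A/ℓ.
L = (4π×10⁻⁷)(2470)(3740)²(1.633×10^-3)/(0.532 m) = 133.3 H.

L ≈ 133 H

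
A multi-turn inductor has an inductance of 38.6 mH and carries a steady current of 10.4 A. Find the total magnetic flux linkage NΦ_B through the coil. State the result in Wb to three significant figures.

NΦ_B ≈ 0.401 Wb

From L = NΦ_B/I, the flux linkage is NΦ_B = LI.
NΦ_B = (3.860×10^-2 H)(10.4 A) = 0.4014 Wb.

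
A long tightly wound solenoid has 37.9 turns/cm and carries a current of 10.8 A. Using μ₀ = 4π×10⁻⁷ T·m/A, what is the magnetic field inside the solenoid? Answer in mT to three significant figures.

B ≈ 51.4 mT

Inside a long solenoid, B = μ₀nI.
B = (4π×10⁻⁷)(3.790×10^3 m⁻¹)(10.8 A) = 5.144×10^-2 T.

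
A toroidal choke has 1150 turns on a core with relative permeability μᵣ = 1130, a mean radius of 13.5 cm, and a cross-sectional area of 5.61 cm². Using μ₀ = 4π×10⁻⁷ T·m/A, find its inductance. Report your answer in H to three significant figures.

For a thin toroid, L = μ₀μᵣN²A/(2πR).
L = (4π×10⁻⁷)(1130)(1150)²(5.610×10^-4) / (2π×0.135 m) = 1.242 H.

L ≈ 1.24 H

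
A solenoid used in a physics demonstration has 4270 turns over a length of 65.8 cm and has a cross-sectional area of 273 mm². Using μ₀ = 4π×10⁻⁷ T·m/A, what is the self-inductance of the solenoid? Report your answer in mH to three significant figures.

L ≈ 9.51 mH

A = 273 mm² = 2.730×10^-4 m².
For a long solenoid, L = μ₀N²A/ℓ.
L = (4π×10⁻⁷)(4270)²(2.730×10^-4)/(0.658 m) = 9.506×10^-3 H.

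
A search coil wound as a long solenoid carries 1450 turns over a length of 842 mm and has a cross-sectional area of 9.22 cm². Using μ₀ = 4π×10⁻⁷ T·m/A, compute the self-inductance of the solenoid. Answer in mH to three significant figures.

A = 9.22 cm² = 9.220×10^-4 m².
For a long solenoid, L = μ₀N²A/ℓ.
L = (4π×10⁻⁷)(1450)²(9.220×10^-4)/(0.842 m) = 2.893×10^-3 H.

L ≈ 2.89 mH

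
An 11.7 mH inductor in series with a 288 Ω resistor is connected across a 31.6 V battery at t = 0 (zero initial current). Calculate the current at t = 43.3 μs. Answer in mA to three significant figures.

τ = L/R = 1.170×10^-2/288 = 4.062×10^-5 s; final current I_∞ = ε/R = 31.6/288 = 0.1097 A.
I(t) = I_∞(1 − e^(−t/τ)) with t/τ = 1.066.
I = (0.1097)(1 − e^(−1.066)) = 7.193×10^-2 A.

I ≈ 71.9 mA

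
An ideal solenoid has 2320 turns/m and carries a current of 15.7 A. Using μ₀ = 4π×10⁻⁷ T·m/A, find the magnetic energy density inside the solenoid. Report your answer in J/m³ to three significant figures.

B = μ₀nI = (4π×10⁻⁷)(2.320×10^3)(15.7) = 4.577×10^-2 T.
u = B²/(2μ₀) = (4.577×10^-2)²/(2×4π×10⁻⁷) = 833.6 J/m³.

u ≈ 834 J/m³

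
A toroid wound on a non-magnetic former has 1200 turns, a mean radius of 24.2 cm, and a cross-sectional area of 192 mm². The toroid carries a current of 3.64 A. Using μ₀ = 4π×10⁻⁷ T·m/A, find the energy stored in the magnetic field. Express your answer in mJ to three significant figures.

L = μ₀N²A/(2πR) = (4π×10⁻⁷)(1200)²(1.920×10^-4)/(2π×0.242) = 2.28496×10^-4 H.
U = ½LI² = ½(2.28496×10^-4)(3.64)² = 1.514×10^-3 J.

U ≈ 1.51 mJ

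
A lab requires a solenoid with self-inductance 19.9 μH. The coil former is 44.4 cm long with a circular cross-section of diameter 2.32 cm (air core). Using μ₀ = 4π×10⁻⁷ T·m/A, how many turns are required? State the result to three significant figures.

A = π(d/2)² = π(1.160×10^-2 m)² = 4.227×10^-4 m².
From L = μ₀N²A/ℓ, N = √(Lℓ / (μ₀A)).
N = √[(1.990×10^-5)(0.444) / ((4π×10⁻⁷)×4.227×10^-4)] = √(1.663×10^4) ≈ 129.0.

N ≈ 129 turns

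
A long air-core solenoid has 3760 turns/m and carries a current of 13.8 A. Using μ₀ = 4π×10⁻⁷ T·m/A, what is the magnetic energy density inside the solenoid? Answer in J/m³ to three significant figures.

u ≈ 1690 J/m³

B = μ₀nI = (4π×10⁻⁷)(3.760×10^3)(13.8) = 6.520×10^-2 T.
u = B²/(2μ₀) = (6.520×10^-2)²/(2×4π×10⁻⁷) = 1.692×10^3 J/m³.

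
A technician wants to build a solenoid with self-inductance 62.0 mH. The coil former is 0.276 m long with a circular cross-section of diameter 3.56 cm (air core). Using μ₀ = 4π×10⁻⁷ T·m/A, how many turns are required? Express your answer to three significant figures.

A = π(d/2)² = π(1.780×10^-2 m)² = 9.954×10^-4 m².
From L = μ₀N²A/ℓ, N = √(Lℓ / (μ₀A)).
N = √[(6.200×10^-2)(0.276) / ((4π×10⁻⁷)×9.954×10^-4)] = √(1.368×10^7) ≈ 3698.7.

N ≈ 3700 turns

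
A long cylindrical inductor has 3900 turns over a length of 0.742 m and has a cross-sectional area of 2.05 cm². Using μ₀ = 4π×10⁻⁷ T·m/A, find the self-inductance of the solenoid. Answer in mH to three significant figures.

A = 2.05 cm² = 2.050×10^-4 m².
For a long solenoid, L = μ₀N²A/ℓ.
L = (4π×10⁻⁷)(3900)²(2.050×10^-4)/(0.742 m) = 5.281×10^-3 H.

L ≈ 5.28 mH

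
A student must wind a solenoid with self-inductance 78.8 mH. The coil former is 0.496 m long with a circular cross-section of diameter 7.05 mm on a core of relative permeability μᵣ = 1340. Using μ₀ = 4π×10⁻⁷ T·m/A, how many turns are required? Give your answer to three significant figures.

A = π(d/2)² = π(3.525×10^-3 m)² = 3.904×10^-5 m².
From L = μ₀μᵣN²A/ℓ, N = √(Lℓ / (μ₀μᵣA)).
N = √[(7.880×10^-2)(0.496) / ((4π×10⁻⁷)(1340)×3.904×10^-5)] = √(5.946×10^5) ≈ 771.1.

N ≈ 771 turns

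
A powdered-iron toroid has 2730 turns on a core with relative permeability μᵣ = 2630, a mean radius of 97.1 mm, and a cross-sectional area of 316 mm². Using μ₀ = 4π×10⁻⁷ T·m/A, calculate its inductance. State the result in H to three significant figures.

L ≈ 12.8 H

For a thin toroid, L = μ₀μᵣN²A/(2πR).
L = (4π×10⁻⁷)(2630)(2730)²(3.160×10^-4) / (2π×9.710×10^-2 m) = 12.76 H.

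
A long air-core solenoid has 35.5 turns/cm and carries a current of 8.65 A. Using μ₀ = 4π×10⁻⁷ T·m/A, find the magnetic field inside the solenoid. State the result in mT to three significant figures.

Inside a long solenoid, B = μ₀nI.
B = (4π×10⁻⁷)(3.550×10^3 m⁻¹)(8.65 A) = 3.859×10^-2 T.

B ≈ 38.6 mT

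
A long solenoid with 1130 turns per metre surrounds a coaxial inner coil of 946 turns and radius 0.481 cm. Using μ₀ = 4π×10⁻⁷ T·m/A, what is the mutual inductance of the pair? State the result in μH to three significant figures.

The outer solenoid produces a uniform field B₁ = μ₀n₁I₁ across the inner coil,
so the flux linkage is N₂Φ = N₂B₁A₂ = μ₀n₁N₂A₂·I₁, giving M = μ₀n₁N₂A₂.
A₂ = πr² = π(4.810×10^-3 m)² = 7.268×10^-5 m².
M = (4π×10⁻⁷)(1130)(946)(7.268×10^-5) = 9.764×10^-5 H.

M ≈ 97.6 μH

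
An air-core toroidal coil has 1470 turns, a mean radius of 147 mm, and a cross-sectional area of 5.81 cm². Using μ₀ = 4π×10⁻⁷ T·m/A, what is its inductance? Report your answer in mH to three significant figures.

L ≈ 1.71 mH

For a thin toroid, L = μ₀N²A/(2πR).
L = (4π×10⁻⁷)(1470)²(5.810×10^-4) / (2π×0.147 m) = 1.708×10^-3 H.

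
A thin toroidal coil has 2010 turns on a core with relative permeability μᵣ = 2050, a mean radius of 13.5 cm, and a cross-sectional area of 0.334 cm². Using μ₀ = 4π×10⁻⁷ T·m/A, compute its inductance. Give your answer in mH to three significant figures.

For a thin toroid, L = μ₀μᵣN²A/(2πR).
L = (4π×10⁻⁷)(2050)(2010)²(3.340×10^-5) / (2π×0.135 m) = 0.4098 H.

L ≈ 410 mH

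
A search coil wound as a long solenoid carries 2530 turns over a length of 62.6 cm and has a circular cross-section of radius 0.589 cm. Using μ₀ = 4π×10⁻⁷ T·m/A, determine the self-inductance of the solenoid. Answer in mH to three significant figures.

L ≈ 1.40 mH

A = πr² = π(5.890×10^-3 m)² = 1.090×10^-4 m².
For a long solenoid, L = μ₀N²A/ℓ.
L = (4π×10⁻⁷)(2530)²(1.090×10^-4)/(0.626 m) = 1.400×10^-3 H.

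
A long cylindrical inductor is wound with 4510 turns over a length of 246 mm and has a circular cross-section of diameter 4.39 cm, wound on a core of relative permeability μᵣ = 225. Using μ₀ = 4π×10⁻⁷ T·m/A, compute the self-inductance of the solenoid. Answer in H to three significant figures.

A = π(d/2)² = π(2.195×10^-2 m)² = 1.514×10^-3 m².
For a long solenoid, L = μ₀μᵣN²A/ℓ.
L = (4π×10⁻⁷)(225)(4510)²(1.514×10^-3)/(0.246 m) = 35.39 H.

L ≈ 35.4 H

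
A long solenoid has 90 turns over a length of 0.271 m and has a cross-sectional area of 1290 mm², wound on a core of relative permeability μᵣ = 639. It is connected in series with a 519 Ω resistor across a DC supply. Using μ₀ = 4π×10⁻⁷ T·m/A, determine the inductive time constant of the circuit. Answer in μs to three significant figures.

τ ≈ 59.7 μs

A = 1290 mm² = 1.290×10^-3 m².
L = μ₀μᵣN²A/ℓ = (4π×10⁻⁷)(639)(90)²(1.290×10^-3)/(0.271) = 3.096×10^-2 H.
τ = L/R = (3.096×10^-2)/(519) = 5.966×10^-5 s.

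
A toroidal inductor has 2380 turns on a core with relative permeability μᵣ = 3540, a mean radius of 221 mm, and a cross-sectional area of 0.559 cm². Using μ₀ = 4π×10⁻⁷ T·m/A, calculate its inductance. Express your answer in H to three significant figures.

L ≈ 1.01 H

For a thin toroid, L = μ₀μᵣN²A/(2πR).
L = (4π×10⁻⁷)(3540)(2380)²(5.590×10^-5) / (2π×0.221 m) = 1.014 H.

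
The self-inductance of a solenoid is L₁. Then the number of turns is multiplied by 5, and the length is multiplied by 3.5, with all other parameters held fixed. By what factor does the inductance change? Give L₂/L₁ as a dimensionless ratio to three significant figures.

For a solenoid, L ∝ μᵣN²A/ℓ.
L₂/L₁ = (5)^2 × (3.5)^-1 = 7.14.

L₂/L₁ = 7.14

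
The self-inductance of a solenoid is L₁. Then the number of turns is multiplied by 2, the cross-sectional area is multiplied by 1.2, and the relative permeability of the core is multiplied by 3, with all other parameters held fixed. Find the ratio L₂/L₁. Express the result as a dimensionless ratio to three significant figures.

For a solenoid, L ∝ μᵣN²A/ℓ.
L₂/L₁ = (2)^2 × (1.2) × (3) = 14.4.

L₂/L₁ = 14.4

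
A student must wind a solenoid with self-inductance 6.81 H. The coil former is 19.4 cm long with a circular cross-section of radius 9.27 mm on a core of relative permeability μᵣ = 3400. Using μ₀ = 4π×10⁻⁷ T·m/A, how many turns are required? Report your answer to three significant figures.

N ≈ 1070 turns

A = πr² = π(9.270×10^-3 m)² = 2.700×10^-4 m².
From L = μ₀μᵣN²A/ℓ, N = √(Lℓ / (μ₀μᵣA)).
N = √[(6.81)(0.194) / ((4π×10⁻⁷)(3400)×2.700×10^-4)] = √(1.145×10^6) ≈ 1070.2.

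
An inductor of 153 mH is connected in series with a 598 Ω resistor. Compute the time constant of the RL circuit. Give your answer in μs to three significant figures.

τ ≈ 256 μs

τ = L/R = (0.153 H)/(598 Ω) = 2.559×10^-4 s.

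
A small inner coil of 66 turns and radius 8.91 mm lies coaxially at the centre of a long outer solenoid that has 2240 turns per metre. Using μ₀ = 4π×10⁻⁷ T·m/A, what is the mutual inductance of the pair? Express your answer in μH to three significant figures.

M ≈ 46.3 μH

The outer solenoid produces a uniform field B₁ = μ₀n₁I₁ across the inner coil,
so the flux linkage is N₂Φ = N₂B₁A₂ = μ₀n₁N₂A₂·I₁, giving M = μ₀n₁N₂A₂.
A₂ = πr² = π(8.910×10^-3 m)² = 2.494×10^-4 m².
M = (4π×10⁻⁷)(2240)(66)(2.494×10^-4) = 4.633×10^-5 H.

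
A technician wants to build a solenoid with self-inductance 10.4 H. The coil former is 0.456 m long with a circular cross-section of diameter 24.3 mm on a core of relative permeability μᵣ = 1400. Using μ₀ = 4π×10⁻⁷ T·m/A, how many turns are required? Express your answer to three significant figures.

A = π(d/2)² = π(1.215×10^-2 m)² = 4.638×10^-4 m².
From L = μ₀μᵣN²A/ℓ, N = √(Lℓ / (μ₀μᵣA)).
N = √[(10.4)(0.456) / ((4π×10⁻⁷)(1400)×4.638×10^-4)] = √(5.812×10^6) ≈ 2410.9.

N ≈ 2410 turns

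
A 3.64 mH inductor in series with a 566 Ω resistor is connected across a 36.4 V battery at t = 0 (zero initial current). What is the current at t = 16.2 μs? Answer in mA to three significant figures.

τ = L/R = 3.640×10^-3/566 = 6.431×10^-6 s; final current I_∞ = ε/R = 36.4/566 = 6.431×10^-2 A.
I(t) = I_∞(1 − e^(−t/τ)) with t/τ = 2.519.
I = (6.431×10^-2)(1 − e^(−2.519)) = 5.913×10^-2 A.

I ≈ 59.1 mA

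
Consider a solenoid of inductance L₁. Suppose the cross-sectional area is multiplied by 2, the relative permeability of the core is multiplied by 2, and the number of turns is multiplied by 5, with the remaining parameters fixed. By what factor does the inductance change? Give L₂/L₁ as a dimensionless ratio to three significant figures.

L₂/L₁ = 100

For a solenoid, L ∝ μᵣN²A/ℓ.
L₂/L₁ = (2) × (2) × (5)^2 = 100.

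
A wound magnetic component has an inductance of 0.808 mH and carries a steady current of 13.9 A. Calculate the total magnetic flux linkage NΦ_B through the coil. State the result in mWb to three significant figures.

From L = NΦ_B/I, the flux linkage is NΦ_B = LI.
NΦ_B = (8.080×10^-4 H)(13.9 A) = 1.123×10^-2 Wb.

NΦ_B ≈ 11.2 mWb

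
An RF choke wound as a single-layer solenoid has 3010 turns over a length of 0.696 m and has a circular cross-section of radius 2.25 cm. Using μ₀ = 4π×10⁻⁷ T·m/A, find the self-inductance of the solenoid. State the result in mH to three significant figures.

A = πr² = π(2.250×10^-2 m)² = 1.590×10^-3 m².
For a long solenoid, L = μ₀N²A/ℓ.
L = (4π×10⁻⁷)(3010)²(1.590×10^-3)/(0.696 m) = 2.602×10^-2 H.

L ≈ 26.0 mH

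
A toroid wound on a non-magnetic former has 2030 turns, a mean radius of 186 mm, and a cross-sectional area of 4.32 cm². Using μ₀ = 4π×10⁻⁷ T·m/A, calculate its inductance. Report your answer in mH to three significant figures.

For a thin toroid, L = μ₀N²A/(2πR).
L = (4π×10⁻⁷)(2030)²(4.320×10^-4) / (2π×0.186 m) = 1.914×10^-3 H.

L ≈ 1.91 mH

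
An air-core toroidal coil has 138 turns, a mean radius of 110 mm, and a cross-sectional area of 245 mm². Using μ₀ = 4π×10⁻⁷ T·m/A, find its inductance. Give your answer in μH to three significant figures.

L ≈ 8.48 μH

For a thin toroid, L = μ₀N²A/(2πR).
L = (4π×10⁻⁷)(138)²(2.450×10^-4) / (2π×0.11 m) = 8.483×10^-6 H.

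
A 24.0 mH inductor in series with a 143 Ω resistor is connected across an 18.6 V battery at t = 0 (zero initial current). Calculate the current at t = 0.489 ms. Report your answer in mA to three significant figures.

I ≈ 123 mA

τ = L/R = 2.400×10^-2/143 = 1.678×10^-4 s; final current I_∞ = ε/R = 18.6/143 = 0.1301 A.
I(t) = I_∞(1 − e^(−t/τ)) with t/τ = 2.914.
I = (0.1301)(1 − e^(−2.914)) = 0.123 A.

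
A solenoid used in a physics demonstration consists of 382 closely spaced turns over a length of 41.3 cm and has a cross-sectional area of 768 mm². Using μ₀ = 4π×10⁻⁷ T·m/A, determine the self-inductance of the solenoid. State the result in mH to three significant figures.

A = 768 mm² = 7.680×10^-4 m².
For a long solenoid, L = μ₀N²A/ℓ.
L = (4π×10⁻⁷)(382)²(7.680×10^-4)/(0.413 m) = 3.410×10^-4 H.

L ≈ 0.341 mH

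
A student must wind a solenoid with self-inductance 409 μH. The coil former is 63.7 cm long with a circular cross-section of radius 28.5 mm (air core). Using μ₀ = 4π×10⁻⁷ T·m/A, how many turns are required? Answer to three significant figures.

N ≈ 285 turns

A = πr² = π(2.850×10^-2 m)² = 2.552×10^-3 m².
From L = μ₀N²A/ℓ, N = √(Lℓ / (μ₀A)).
N = √[(4.090×10^-4)(0.637) / ((4π×10⁻⁷)×2.552×10^-3)] = √(8.1248×10^4) ≈ 285.0.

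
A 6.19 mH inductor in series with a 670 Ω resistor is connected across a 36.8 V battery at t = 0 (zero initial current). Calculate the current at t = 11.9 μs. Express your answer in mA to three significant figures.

τ = L/R = 6.190×10^-3/670 = 9.239×10^-6 s; final current I_∞ = ε/R = 36.8/670 = 5.493×10^-2 A.
I(t) = I_∞(1 − e^(−t/τ)) with t/τ = 1.288.
I = (5.493×10^-2)(1 − e^(−1.288)) = 3.978×10^-2 A.

I ≈ 39.8 mA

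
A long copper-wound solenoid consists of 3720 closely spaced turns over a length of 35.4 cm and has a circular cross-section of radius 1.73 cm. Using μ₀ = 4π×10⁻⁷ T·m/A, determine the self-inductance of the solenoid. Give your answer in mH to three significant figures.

L ≈ 46.2 mH

A = πr² = π(1.730×10^-2 m)² = 9.402×10^-4 m².
For a long solenoid, L = μ₀N²A/ℓ.
L = (4π×10⁻⁷)(3720)²(9.402×10^-4)/(0.354 m) = 4.619×10^-2 H.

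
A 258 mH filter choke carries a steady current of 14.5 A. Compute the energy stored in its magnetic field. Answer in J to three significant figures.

U ≈ 27.1 J

Stored magnetic energy: U = ½LI².
U = ½(0.258 H)(14.5 A)² = 27.12 J.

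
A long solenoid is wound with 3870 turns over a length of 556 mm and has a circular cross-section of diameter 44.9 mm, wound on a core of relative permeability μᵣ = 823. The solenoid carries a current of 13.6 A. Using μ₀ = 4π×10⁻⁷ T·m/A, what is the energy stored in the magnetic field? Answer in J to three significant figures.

A = π(d/2)² = π(2.245×10^-2 m)² = 1.583×10^-3 m².
L = μ₀μᵣN²A/ℓ = (4π×10⁻⁷)(823)(3870)²(1.583×10^-3)/(0.556) = 44.11 H.
U = ½LI² = ½(44.11)(13.6)² = 4.079×10^3 J.

U ≈ 4080 J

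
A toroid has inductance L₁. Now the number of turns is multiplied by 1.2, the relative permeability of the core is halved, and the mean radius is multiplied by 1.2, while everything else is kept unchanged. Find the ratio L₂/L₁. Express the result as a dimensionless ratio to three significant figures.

L₂/L₁ = 0.600

For a toroid, L ∝ μᵣN²A/R.
L₂/L₁ = (1.2)^2 × (0.5) × (1.2)^-1 = 0.600.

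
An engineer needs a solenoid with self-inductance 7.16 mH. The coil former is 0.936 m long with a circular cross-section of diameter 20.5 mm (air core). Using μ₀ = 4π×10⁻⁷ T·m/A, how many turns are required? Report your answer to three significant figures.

A = π(d/2)² = π(1.025×10^-2 m)² = 3.301×10^-4 m².
From L = μ₀N²A/ℓ, N = √(Lℓ / (μ₀A)).
N = √[(7.160×10^-3)(0.936) / ((4π×10⁻⁷)×3.301×10^-4)] = √(1.616×10^7) ≈ 4019.7.

N ≈ 4020 turns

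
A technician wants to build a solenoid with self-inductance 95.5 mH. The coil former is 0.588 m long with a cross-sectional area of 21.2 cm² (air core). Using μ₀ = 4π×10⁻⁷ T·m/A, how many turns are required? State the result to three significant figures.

N ≈ 4590 turns

A = 21.2 cm² = 2.120×10^-3 m².
From L = μ₀N²A/ℓ, N = √(Lℓ / (μ₀A)).
N = √[(9.550×10^-2)(0.588) / ((4π×10⁻⁷)×2.120×10^-3)] = √(2.108×10^7) ≈ 4591.1.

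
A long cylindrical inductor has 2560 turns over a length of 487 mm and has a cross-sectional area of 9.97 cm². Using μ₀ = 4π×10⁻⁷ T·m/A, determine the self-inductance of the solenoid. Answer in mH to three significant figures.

L ≈ 16.9 mH

A = 9.97 cm² = 9.970×10^-4 m².
For a long solenoid, L = μ₀N²A/ℓ.
L = (4π×10⁻⁷)(2560)²(9.970×10^-4)/(0.487 m) = 1.686×10^-2 H.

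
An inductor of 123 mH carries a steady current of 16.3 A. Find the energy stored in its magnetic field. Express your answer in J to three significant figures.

Stored magnetic energy: U = ½LI².
U = ½(0.123 H)(16.3 A)² = 16.34 J.

U ≈ 16.3 J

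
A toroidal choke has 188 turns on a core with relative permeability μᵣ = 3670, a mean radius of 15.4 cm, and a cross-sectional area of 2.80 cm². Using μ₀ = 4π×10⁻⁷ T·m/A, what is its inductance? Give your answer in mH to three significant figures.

For a thin toroid, L = μ₀μᵣN²A/(2πR).
L = (4π×10⁻⁷)(3670)(188)²(2.800×10^-4) / (2π×0.154 m) = 4.717×10^-2 H.

L ≈ 47.2 mH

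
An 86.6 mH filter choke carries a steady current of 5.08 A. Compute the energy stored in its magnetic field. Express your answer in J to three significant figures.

U ≈ 1.12 J

Stored magnetic energy: U = ½LI².
U = ½(8.660×10^-2 H)(5.08 A)² = 1.117 J.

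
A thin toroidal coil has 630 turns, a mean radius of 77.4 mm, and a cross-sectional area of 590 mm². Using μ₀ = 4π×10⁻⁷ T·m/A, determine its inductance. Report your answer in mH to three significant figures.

For a thin toroid, L = μ₀N²A/(2πR).
L = (4π×10⁻⁷)(630)²(5.900×10^-4) / (2π×7.740×10^-2 m) = 6.051×10^-4 H.

L ≈ 0.605 mH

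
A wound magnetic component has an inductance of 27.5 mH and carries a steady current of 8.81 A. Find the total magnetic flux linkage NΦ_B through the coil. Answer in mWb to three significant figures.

NΦ_B ≈ 242 mWb

From L = NΦ_B/I, the flux linkage is NΦ_B = LI.
NΦ_B = (2.750×10^-2 H)(8.81 A) = 0.2423 Wb.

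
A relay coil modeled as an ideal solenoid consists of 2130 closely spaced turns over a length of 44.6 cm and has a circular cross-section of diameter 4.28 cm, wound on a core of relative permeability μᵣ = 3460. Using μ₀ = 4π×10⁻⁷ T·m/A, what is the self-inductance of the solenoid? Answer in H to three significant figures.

L ≈ 63.6 H

A = π(d/2)² = π(2.140×10^-2 m)² = 1.439×10^-3 m².
For a long solenoid, L = μ₀μᵣN²A/ℓ.
L = (4π×10⁻⁷)(3460)(2130)²(1.439×10^-3)/(0.446 m) = 63.63 H.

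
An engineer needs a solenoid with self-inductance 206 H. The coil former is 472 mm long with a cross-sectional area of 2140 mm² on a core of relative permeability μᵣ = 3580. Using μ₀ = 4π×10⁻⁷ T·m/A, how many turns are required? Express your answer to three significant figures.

N ≈ 3180 turns

A = 2140 mm² = 2.140×10^-3 m².
From L = μ₀μᵣN²A/ℓ, N = √(Lℓ / (μ₀μᵣA)).
N = √[(206)(0.472) / ((4π×10⁻⁷)(3580)×2.140×10^-3)] = √(1.010×10^7) ≈ 3178.0.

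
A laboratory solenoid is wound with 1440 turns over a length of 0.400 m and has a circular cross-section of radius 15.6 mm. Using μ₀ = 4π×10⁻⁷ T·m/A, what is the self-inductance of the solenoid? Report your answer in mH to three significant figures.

A = πr² = π(1.560×10^-2 m)² = 7.645×10^-4 m².
For a long solenoid, L = μ₀N²A/ℓ.
L = (4π×10⁻⁷)(1440)²(7.645×10^-4)/(0.4 m) = 4.981×10^-3 H.

L ≈ 4.98 mH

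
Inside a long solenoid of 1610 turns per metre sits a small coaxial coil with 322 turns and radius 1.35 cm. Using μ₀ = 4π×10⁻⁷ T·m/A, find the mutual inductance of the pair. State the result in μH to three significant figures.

M ≈ 373 μH

The outer solenoid produces a uniform field B₁ = μ₀n₁I₁ across the inner coil,
so the flux linkage is N₂Φ = N₂B₁A₂ = μ₀n₁N₂A₂·I₁, giving M = μ₀n₁N₂A₂.
A₂ = πr² = π(1.350×10^-2 m)² = 5.726×10^-4 m².
M = (4π×10⁻⁷)(1610)(322)(5.726×10^-4) = 3.730×10^-4 H.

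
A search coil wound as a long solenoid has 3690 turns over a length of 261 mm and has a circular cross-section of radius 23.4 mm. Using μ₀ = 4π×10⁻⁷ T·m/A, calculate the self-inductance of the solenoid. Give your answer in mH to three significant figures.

A = πr² = π(2.340×10^-2 m)² = 1.720×10^-3 m².
For a long solenoid, L = μ₀N²A/ℓ.
L = (4π×10⁻⁷)(3690)²(1.720×10^-3)/(0.261 m) = 0.1128 H.

L ≈ 113 mH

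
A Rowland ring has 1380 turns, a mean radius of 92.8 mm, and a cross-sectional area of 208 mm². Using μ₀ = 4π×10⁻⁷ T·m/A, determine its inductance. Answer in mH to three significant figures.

L ≈ 0.854 mH

For a thin toroid, L = μ₀N²A/(2πR).
L = (4π×10⁻⁷)(1380)²(2.080×10^-4) / (2π×9.280×10^-2 m) = 8.537×10^-4 H.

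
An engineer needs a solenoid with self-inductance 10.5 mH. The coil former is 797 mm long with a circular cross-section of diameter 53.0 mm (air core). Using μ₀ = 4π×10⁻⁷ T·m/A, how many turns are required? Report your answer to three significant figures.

N ≈ 1740 turns

A = π(d/2)² = π(2.650×10^-2 m)² = 2.206×10^-3 m².
From L = μ₀N²A/ℓ, N = √(Lℓ / (μ₀A)).
N = √[(1.050×10^-2)(0.797) / ((4π×10⁻⁷)×2.206×10^-3)] = √(3.019×10^6) ≈ 1737.4.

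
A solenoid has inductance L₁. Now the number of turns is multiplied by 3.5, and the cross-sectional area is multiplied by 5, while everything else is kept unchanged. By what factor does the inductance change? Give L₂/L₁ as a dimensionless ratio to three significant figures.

For a solenoid, L ∝ μᵣN²A/ℓ.
L₂/L₁ = (3.5)^2 × (5) = 61.3.

L₂/L₁ = 61.3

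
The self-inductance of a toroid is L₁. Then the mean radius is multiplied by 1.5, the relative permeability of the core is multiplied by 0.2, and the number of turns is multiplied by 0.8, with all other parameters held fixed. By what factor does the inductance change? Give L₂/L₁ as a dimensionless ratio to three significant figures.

For a toroid, L ∝ μᵣN²A/R.
L₂/L₁ = (1.5)^-1 × (0.2) × (0.8)^2 = 0.0853.

L₂/L₁ = 0.0853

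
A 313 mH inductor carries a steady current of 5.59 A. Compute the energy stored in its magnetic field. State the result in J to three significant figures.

Stored magnetic energy: U = ½LI².
U = ½(0.313 H)(5.59 A)² = 4.89 J.

U ≈ 4.89 J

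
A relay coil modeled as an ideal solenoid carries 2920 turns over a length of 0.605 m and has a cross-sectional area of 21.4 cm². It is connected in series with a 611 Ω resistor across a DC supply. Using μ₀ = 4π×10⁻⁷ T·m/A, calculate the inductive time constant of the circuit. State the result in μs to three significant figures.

τ ≈ 62.0 μs

A = 21.4 cm² = 2.140×10^-3 m².
L = μ₀N²A/ℓ = (4π×10⁻⁷)(2920)²(2.140×10^-3)/(0.605) = 3.790×10^-2 H.
τ = L/R = (3.790×10^-2)/(611) = 6.203×10^-5 s.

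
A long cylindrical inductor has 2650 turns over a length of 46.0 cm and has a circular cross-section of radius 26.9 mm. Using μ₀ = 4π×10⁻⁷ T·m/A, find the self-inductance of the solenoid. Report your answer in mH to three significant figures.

A = πr² = π(2.690×10^-2 m)² = 2.273×10^-3 m².
For a long solenoid, L = μ₀N²A/ℓ.
L = (4π×10⁻⁷)(2650)²(2.273×10^-3)/(0.46 m) = 4.361×10^-2 H.

L ≈ 43.6 mH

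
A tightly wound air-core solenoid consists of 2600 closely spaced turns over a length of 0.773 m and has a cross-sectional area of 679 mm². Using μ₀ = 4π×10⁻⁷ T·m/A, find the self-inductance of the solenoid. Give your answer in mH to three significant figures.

A = 679 mm² = 6.790×10^-4 m².
For a long solenoid, L = μ₀N²A/ℓ.
L = (4π×10⁻⁷)(2600)²(6.790×10^-4)/(0.773 m) = 7.462×10^-3 H.

L ≈ 7.46 mH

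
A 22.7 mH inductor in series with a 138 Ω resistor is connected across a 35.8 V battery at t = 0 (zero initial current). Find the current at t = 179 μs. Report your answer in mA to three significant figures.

τ = L/R = 2.270×10^-2/138 = 1.6449×10^-4 s; final current I_∞ = ε/R = 35.8/138 = 0.2594 A.
I(t) = I_∞(1 − e^(−t/τ)) with t/τ = 1.088.
I = (0.2594)(1 − e^(−1.088)) = 0.172 A.

I ≈ 172 mA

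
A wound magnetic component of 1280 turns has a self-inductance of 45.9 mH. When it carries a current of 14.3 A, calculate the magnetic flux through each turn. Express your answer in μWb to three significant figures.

Φ_B ≈ 513 μWb

From L = NΦ_B/I, the flux per turn is Φ_B = LI/N.
Φ_B = (4.590×10^-2 H)(14.3 A)/1280 = 5.128×10^-4 Wb.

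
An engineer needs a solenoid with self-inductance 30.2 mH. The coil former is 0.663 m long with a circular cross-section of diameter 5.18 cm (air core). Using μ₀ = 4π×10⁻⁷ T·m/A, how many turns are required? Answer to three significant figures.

N ≈ 2750 turns

A = π(d/2)² = π(2.590×10^-2 m)² = 2.107×10^-3 m².
From L = μ₀N²A/ℓ, N = √(Lℓ / (μ₀A)).
N = √[(3.020×10^-2)(0.663) / ((4π×10⁻⁷)×2.107×10^-3)] = √(7.561×10^6) ≈ 2749.7.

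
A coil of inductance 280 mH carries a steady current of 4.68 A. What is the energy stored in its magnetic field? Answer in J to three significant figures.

U ≈ 3.07 J

Stored magnetic energy: U = ½LI².
U = ½(0.28 H)(4.68 A)² = 3.066 J.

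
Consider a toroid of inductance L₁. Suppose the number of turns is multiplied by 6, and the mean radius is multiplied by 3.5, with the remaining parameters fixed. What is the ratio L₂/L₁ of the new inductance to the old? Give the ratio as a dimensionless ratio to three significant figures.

For a toroid, L ∝ μᵣN²A/R.
L₂/L₁ = (6)^2 × (3.5)^-1 = 10.3.

L₂/L₁ = 10.3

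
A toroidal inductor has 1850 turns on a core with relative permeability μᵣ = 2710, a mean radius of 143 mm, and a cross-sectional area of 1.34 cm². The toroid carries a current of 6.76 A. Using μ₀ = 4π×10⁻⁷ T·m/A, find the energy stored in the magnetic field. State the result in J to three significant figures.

U ≈ 39.7 J

L = μ₀μᵣN²A/(2πR) = (4π×10⁻⁷)(2710)(1850)²(1.340×10^-4)/(2π×0.143) = 1.738 H.
U = ½LI² = ½(1.738)(6.76)² = 39.72 J.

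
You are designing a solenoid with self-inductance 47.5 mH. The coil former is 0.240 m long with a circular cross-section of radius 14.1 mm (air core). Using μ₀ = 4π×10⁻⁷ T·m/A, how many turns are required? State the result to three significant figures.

N ≈ 3810 turns

A = πr² = π(1.410×10^-2 m)² = 6.246×10^-4 m².
From L = μ₀N²A/ℓ, N = √(Lℓ / (μ₀A)).
N = √[(4.750×10^-2)(0.24) / ((4π×10⁻⁷)×6.246×10^-4)] = √(1.452×10^7) ≈ 3811.1.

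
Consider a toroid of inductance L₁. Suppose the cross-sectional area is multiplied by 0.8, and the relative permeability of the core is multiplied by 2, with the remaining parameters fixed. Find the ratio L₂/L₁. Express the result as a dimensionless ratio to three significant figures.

For a toroid, L ∝ μᵣN²A/R.
L₂/L₁ = (0.8) × (2) = 1.60.

L₂/L₁ = 1.60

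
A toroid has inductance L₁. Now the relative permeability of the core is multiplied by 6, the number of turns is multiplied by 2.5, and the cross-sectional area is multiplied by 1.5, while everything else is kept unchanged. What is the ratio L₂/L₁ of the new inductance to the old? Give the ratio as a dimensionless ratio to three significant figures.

L₂/L₁ = 56.3

For a toroid, L ∝ μᵣN²A/R.
L₂/L₁ = (6) × (2.5)^2 × (1.5) = 56.3.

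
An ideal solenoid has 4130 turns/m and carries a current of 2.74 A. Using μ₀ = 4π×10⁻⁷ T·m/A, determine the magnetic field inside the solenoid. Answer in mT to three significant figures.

Inside a long solenoid, B = μ₀nI.
B = (4π×10⁻⁷)(4.130×10^3 m⁻¹)(2.74 A) = 1.422×10^-2 T.

B ≈ 14.2 mT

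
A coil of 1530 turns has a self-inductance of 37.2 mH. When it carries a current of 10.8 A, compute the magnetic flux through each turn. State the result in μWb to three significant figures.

From L = NΦ_B/I, the flux per turn is Φ_B = LI/N.
Φ_B = (3.720×10^-2 H)(10.8 A)/1530 = 2.626×10^-4 Wb.

Φ_B ≈ 263 μWb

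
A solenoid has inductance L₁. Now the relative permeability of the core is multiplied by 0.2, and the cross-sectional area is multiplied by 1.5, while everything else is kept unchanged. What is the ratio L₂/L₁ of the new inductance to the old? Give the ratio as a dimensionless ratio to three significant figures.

For a solenoid, L ∝ μᵣN²A/ℓ.
L₂/L₁ = (0.2) × (1.5) = 0.300.

L₂/L₁ = 0.300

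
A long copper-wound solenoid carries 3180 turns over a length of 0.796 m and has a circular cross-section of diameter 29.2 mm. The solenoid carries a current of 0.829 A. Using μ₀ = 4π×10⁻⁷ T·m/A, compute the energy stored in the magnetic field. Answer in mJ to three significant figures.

A = π(d/2)² = π(1.460×10^-2 m)² = 6.697×10^-4 m².
L = μ₀N²A/ℓ = (4π×10⁻⁷)(3180)²(6.697×10^-4)/(0.796) = 1.069×10^-2 H.
U = ½LI² = ½(1.069×10^-2)(0.829)² = 3.674×10^-3 J.

U ≈ 3.67 mJ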